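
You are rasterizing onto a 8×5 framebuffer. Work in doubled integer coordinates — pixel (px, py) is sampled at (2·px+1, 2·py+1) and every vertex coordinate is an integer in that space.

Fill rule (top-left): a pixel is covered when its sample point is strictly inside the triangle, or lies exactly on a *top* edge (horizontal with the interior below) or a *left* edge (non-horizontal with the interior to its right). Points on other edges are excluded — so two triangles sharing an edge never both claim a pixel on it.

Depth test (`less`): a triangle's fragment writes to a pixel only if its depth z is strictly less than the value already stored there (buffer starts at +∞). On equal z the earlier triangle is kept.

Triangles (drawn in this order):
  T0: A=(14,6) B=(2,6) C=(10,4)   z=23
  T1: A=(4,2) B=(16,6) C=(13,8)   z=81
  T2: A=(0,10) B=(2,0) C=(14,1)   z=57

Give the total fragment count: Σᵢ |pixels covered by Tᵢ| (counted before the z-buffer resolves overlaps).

T0:
  2·area = 24
  edge (14, 6)→(2, 6): d=(-12,0) right/bottom  bias=-1
  edge (2, 6)→(10, 4): d=(8,-2) top-left  bias=+0
  edge (10, 4)→(14, 6): d=(4,2) right/bottom  bias=-1
    (3,2)@(7, 5): e=[12,2,10] → X
    (4,2)@(9, 5): e=[12,6,6] → X
    (5,2)@(11, 5): e=[12,10,2] → X
    (6,2)@(13, 5): e=[12,14,-2] → .
    (3,3)@(7, 7): e=[-12,18,18] → .
    (4,3)@(9, 7): e=[-12,22,14] → .
    (5,3)@(11, 7): e=[-12,26,10] → .
  covered (3 px):
    . . . . . . . .
    . . . . . . . .
    . . . X X X . .
    . . . . . . . .
    . . . . . . . .
T1:
  2·area = 36
  edge (4, 2)→(16, 6): d=(12,4) right/bottom  bias=-1
  edge (16, 6)→(13, 8): d=(-3,2) right/bottom  bias=-1
  edge (13, 8)→(4, 2): d=(-9,-6) top-left  bias=+0
    (0,0)@(1, 1): e=[0,45,-9] → .  [on edge]
    (3,1)@(7, 3): e=[0,27,9] → .  [on edge]
    (4,2)@(9, 5): e=[16,17,3] → X
    (5,2)@(11, 5): e=[8,13,15] → X
    (6,2)@(13, 5): e=[0,9,27] → .  [on edge]
    (4,3)@(9, 7): e=[40,11,-15] → .
    (5,3)@(11, 7): e=[32,7,-3] → .
    (6,3)@(13, 7): e=[24,3,9] → X
    (7,3)@(15, 7): e=[16,-1,21] → .
    (6,4)@(13, 9): e=[48,-3,-9] → .
  covered (3 px):
    . . . . . . . .
    . . . . . . . .
    . . . . X X . .
    . . . . . . X .
    . . . . . . . .
T2:
  2·area = 122
  edge (0, 10)→(2, 0): d=(2,-10) top-left  bias=+0
  edge (2, 0)→(14, 1): d=(12,1) right/bottom  bias=-1
  edge (14, 1)→(0, 10): d=(-14,9) right/bottom  bias=-1
    (1,0)@(3, 1): e=[12,11,99] → X
    (2,0)@(5, 1): e=[32,9,81] → X
    (3,0)@(7, 1): e=[52,7,63] → X
    (4,0)@(9, 1): e=[72,5,45] → X
    (5,0)@(11, 1): e=[92,3,27] → X
    (6,0)@(13, 1): e=[112,1,9] → X
    (7,0)@(15, 1): e=[132,-1,-9] → .
    (1,1)@(3, 3): e=[16,35,71] → X
    (5,1)@(11, 3): e=[96,27,-1] → .
    (6,1)@(13, 3): e=[116,25,-19] → .
    (0,2)@(1, 5): e=[0,61,61] → X  [on edge]
    (4,2)@(9, 5): e=[80,53,-11] → .
  covered (17 px):
    . X X X X X X .
    . X X X X . . .
    X X X X . . . .
    X X . . . . . .
    X . . . . . . .

Result: 23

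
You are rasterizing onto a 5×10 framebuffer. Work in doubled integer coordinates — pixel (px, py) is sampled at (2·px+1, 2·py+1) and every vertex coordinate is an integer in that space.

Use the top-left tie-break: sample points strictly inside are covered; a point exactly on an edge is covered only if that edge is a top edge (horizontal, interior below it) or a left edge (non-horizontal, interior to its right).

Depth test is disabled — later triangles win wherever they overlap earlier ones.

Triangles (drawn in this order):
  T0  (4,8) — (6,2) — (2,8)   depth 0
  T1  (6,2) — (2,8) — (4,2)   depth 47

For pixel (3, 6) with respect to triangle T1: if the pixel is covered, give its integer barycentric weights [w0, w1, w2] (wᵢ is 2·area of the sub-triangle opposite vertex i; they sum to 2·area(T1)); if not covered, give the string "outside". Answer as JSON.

T0:
  2·area = 12  (B↔C swapped to make it positive)
  edge (4, 8)→(2, 8): d=(-2,0) right/bottom  bias=-1
  edge (2, 8)→(6, 2): d=(4,-6) top-left  bias=+0
  edge (6, 2)→(4, 8): d=(-2,6) right/bottom  bias=-1
    (2,2)@(5, 5): e=[6,6,0] → ·  [on edge]
    (1,3)@(3, 7): e=[2,2,8] → #
    (2,3)@(5, 7): e=[2,14,-4] → ·
    (1,4)@(3, 9): e=[-2,10,4] → ·
    (1,5)@(3, 11): e=[-6,18,0] → ·  [on edge]
    (0,8)@(1, 17): e=[-18,30,0] → ·  [on edge]
  covered (1 px):
    · · · · ·
    · · · · ·
    · · · · ·
    · # · · ·
    · · · · ·
    · · · · ·
    · · · · ·
    · · · · ·
    · · · · ·
    · · · · ·
T1:
  2·area = 12
  edge (6, 2)→(2, 8): d=(-4,6) right/bottom  bias=-1
  edge (2, 8)→(4, 2): d=(2,-6) top-left  bias=+0
  edge (4, 2)→(6, 2): d=(2,0) top-left  bias=+0
    (2,1)@(5, 3): e=[2,8,2] → #
    (3,1)@(7, 3): e=[-10,20,2] → ·
    (1,2)@(3, 5): e=[6,0,6] → #  [on edge]
    (2,2)@(5, 5): e=[-6,12,6] → ·
    (1,3)@(3, 7): e=[-2,4,10] → ·
    (0,5)@(1, 11): e=[-6,0,18] → ·  [on edge]
  covered (2 px):
    · · · · ·
    · · # · ·
    · # · · ·
    · · · · ·
    · · · · ·
    · · · · ·
    · · · · ·
    · · · · ·
    · · · · ·
    · · · · ·

Final: "outside"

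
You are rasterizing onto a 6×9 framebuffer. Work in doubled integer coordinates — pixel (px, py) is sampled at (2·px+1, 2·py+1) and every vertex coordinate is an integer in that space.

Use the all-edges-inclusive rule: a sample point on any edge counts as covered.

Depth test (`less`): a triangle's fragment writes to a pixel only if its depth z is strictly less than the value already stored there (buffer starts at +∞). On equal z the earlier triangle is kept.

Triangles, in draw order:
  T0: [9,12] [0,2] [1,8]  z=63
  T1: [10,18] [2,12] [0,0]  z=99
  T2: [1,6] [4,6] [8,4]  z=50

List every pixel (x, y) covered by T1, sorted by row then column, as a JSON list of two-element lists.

T0:
  2·area = 44  (B↔C swapped to make it positive)
  edge (9, 12)→(1, 8): d=(-8,-4) inclusive
  edge (1, 8)→(0, 2): d=(-1,-6) inclusive
  edge (0, 2)→(9, 12): d=(9,10) inclusive
    (0,2)@(1, 5): e=[24,3,17] → #
    (1,2)@(3, 5): e=[32,15,-3] → ·
    (0,3)@(1, 7): e=[8,1,35] → #
    (1,3)@(3, 7): e=[16,13,15] → #
    (2,3)@(5, 7): e=[24,25,-5] → ·
    (0,4)@(1, 9): e=[-8,-1,53] → ·
    (1,4)@(3, 9): e=[0,11,33] → #  [on edge]
    (2,4)@(5, 9): e=[8,23,13] → #
    (3,4)@(7, 9): e=[16,35,-7] → ·
    (1,5)@(3, 11): e=[-16,9,51] → ·
    (2,5)@(5, 11): e=[-8,21,31] → ·
    (3,5)@(7, 11): e=[0,33,11] → #  [on edge]
    (5,6)@(11, 13): e=[0,55,-11] → ·  [on edge]
  covered (6 px):
    · · · · · ·
    · · · · · ·
    # · · · · ·
    # # · · · ·
    · # # · · ·
    · · · # · ·
    · · · · · ·
    · · · · · ·
    · · · · · ·
T1:
  2·area = 84
  edge (10, 18)→(2, 12): d=(-8,-6) inclusive
  edge (2, 12)→(0, 0): d=(-2,-12) inclusive
  edge (0, 0)→(10, 18): d=(10,18) inclusive
    (0,1)@(1, 3): e=[66,6,12] → #
    (1,1)@(3, 3): e=[78,30,-24] → ·
    (0,2)@(1, 5): e=[50,2,32] → #
    (1,2)@(3, 5): e=[62,26,-4] → ·
    (0,3)@(1, 7): e=[34,-2,52] → ·
    (1,3)@(3, 7): e=[46,22,16] → #
    (2,3)@(5, 7): e=[58,46,-20] → ·
    (1,4)@(3, 9): e=[30,18,36] → #
    (2,4)@(5, 9): e=[42,42,0] → #  [on edge]
    (3,4)@(7, 9): e=[54,66,-36] → ·
    (1,5)@(3, 11): e=[14,14,56] → #
    (3,5)@(7, 11): e=[38,62,-16] → ·
  covered (11 px):
    · · · · · ·
    # · · · · ·
    # · · · · ·
    · # · · · ·
    · # # · · ·
    · # # · · ·
    · · # # · ·
    · · · # · ·
    · · · · # ·
T2:
  2·area = 6  (B↔C swapped to make it positive)
  edge (1, 6)→(8, 4): d=(7,-2) inclusive
  edge (8, 4)→(4, 6): d=(-4,2) inclusive
  edge (4, 6)→(1, 6): d=(-3,0) inclusive
    (2,2)@(5, 5): e=[1,2,3] → #
    (3,2)@(7, 5): e=[5,-2,3] → ·
    (2,3)@(5, 7): e=[15,-6,-3] → ·
  covered (1 px):
    · · · · · ·
    · · · · · ·
    · · # · · ·
    · · · · · ·
    · · · · · ·
    · · · · · ·
    · · · · · ·
    · · · · · ·
    · · · · · ·

Final: [[0,1],[0,2],[1,3],[1,4],[2,4],[1,5],[2,5],[2,6],[3,6],[3,7],[4,8]]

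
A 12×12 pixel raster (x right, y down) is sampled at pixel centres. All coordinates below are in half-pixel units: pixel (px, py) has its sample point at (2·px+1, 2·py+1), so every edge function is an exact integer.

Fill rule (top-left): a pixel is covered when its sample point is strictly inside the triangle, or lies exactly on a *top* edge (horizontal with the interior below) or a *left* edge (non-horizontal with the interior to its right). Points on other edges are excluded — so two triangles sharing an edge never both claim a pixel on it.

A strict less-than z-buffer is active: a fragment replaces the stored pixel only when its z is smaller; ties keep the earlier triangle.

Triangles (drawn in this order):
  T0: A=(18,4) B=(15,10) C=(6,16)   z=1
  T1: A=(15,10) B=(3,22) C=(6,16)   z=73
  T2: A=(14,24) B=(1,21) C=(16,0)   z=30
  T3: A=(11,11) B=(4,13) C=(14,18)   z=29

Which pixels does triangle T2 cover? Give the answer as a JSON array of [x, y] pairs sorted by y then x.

T0:
  2·area = 36
  edge (18, 4)→(15, 10): d=(-3,6) right/bottom  bias=-1
  edge (15, 10)→(6, 16): d=(-9,6) right/bottom  bias=-1
  edge (6, 16)→(18, 4): d=(12,-12) top-left  bias=+0
    (10,0)@(21, 1): e=[-9,45,0] → ·  [on edge]
    (9,1)@(19, 3): e=[-3,39,0] → ·  [on edge]
    (8,2)@(17, 5): e=[3,33,0] → #  [on edge]
    (9,2)@(19, 5): e=[-9,21,24] → ·
    (7,3)@(15, 7): e=[9,27,0] → #  [on edge]
    (8,3)@(17, 7): e=[-3,15,24] → ·
    (6,4)@(13, 9): e=[15,21,0] → #  [on edge]
    (8,4)@(17, 9): e=[-9,-3,48] → ·
    (5,5)@(11, 11): e=[21,15,0] → #  [on edge]
    (7,5)@(15, 11): e=[-3,-9,48] → ·
    (4,6)@(9, 13): e=[27,9,0] → #  [on edge]
    (5,6)@(11, 13): e=[15,-3,24] → ·
    (3,7)@(7, 15): e=[33,3,0] → #  [on edge]
    (2,8)@(5, 17): e=[39,-3,0] → ·  [on edge]
    (1,9)@(3, 19): e=[45,-9,0] → ·  [on edge]
    (0,10)@(1, 21): e=[51,-15,0] → ·  [on edge]
  covered (8 px):
    · · · · · · · · · · · ·
    · · · · · · · · · · · ·
    · · · · · · · · # · · ·
    · · · · · · · # · · · ·
    · · · · · · # # · · · ·
    · · · · · # # · · · · ·
    · · · · # · · · · · · ·
    · · · # · · · · · · · ·
    · · · · · · · · · · · ·
    · · · · · · · · · · · ·
    · · · · · · · · · · · ·
    · · · · · · · · · · · ·
T1:
  2·area = 36
  edge (15, 10)→(3, 22): d=(-12,12) right/bottom  bias=-1
  edge (3, 22)→(6, 16): d=(3,-6) top-left  bias=+0
  edge (6, 16)→(15, 10): d=(9,-6) top-left  bias=+0
    (5,6)@(11, 13): e=[12,21,3] → #
    (6,6)@(13, 13): e=[-12,33,15] → ·
    (4,7)@(9, 15): e=[12,15,9] → #
    (5,7)@(11, 15): e=[-12,27,21] → ·
    (3,8)@(7, 17): e=[12,9,15] → #
    (4,8)@(9, 17): e=[-12,21,27] → ·
    (2,9)@(5, 19): e=[12,3,21] → #
    (3,9)@(7, 19): e=[-12,15,33] → ·
    (2,10)@(5, 21): e=[-12,9,39] → ·
  covered (4 px):
    · · · · · · · · · · · ·
    · · · · · · · · · · · ·
    · · · · · · · · · · · ·
    · · · · · · · · · · · ·
    · · · · · · · · · · · ·
    · · · · · · · · · · · ·
    · · · · · # · · · · · ·
    · · · · # · · · · · · ·
    · · · # · · · · · · · ·
    · · # · · · · · · · · ·
    · · · · · · · · · · · ·
    · · · · · · · · · · · ·
T2:
  2·area = 318
  edge (14, 24)→(1, 21): d=(-13,-3) top-left  bias=+0
  edge (1, 21)→(16, 0): d=(15,-21) top-left  bias=+0
  edge (16, 0)→(14, 24): d=(-2,24) right/bottom  bias=-1
    (7,1)@(15, 3): e=[276,24,18] → #
    (8,1)@(17, 3): e=[282,66,-30] → ·
    (6,2)@(13, 5): e=[244,12,62] → #
    (8,2)@(17, 5): e=[256,96,-34] → ·
    (5,3)@(11, 7): e=[212,0,106] → #  [on edge]
    (8,3)@(17, 7): e=[230,126,-38] → ·
    (5,4)@(11, 9): e=[186,30,102] → #
    (8,4)@(17, 9): e=[204,156,-42] → ·
    (4,5)@(9, 11): e=[154,18,146] → #
    (8,5)@(17, 11): e=[178,186,-46] → ·
    (3,6)@(7, 13): e=[122,6,190] → #
    (7,6)@(15, 13): e=[146,174,-2] → ·
    (0,10)@(1, 21): e=[0,0,318] → #  [on edge]
  covered (41 px):
    · · · · · · · · · · · ·
    · · · · · · · # · · · ·
    · · · · · · # # · · · ·
    · · · · · # # # · · · ·
    · · · · · # # # · · · ·
    · · · · # # # # · · · ·
    · · · # # # # · · · · ·
    · · · # # # # · · · · ·
    · · # # # # # · · · · ·
    · # # # # # # · · · · ·
    # # # # # # # · · · · ·
    · · · · · # # · · · · ·
T3:
  2·area = 55  (B↔C swapped to make it positive)
  edge (11, 11)→(14, 18): d=(3,7) right/bottom  bias=-1
  edge (14, 18)→(4, 13): d=(-10,-5) top-left  bias=+0
  edge (4, 13)→(11, 11): d=(7,-2) top-left  bias=+0
    (5,5)@(11, 11): e=[0,55,0] → ·  [on edge]
    (2,6)@(5, 13): e=[48,5,2] → #
    (3,6)@(7, 13): e=[34,15,6] → #
    (4,6)@(9, 13): e=[20,25,10] → #
    (5,6)@(11, 13): e=[6,35,14] → #
    (6,6)@(13, 13): e=[-8,45,18] → ·
    (2,7)@(5, 15): e=[54,-15,16] → ·
    (3,7)@(7, 15): e=[40,-5,20] → ·
    (4,7)@(9, 15): e=[26,5,24] → #
    (6,7)@(13, 15): e=[-2,25,32] → ·
    (4,8)@(9, 17): e=[32,-15,38] → ·
    (5,8)@(11, 17): e=[18,-5,42] → ·
  covered (7 px):
    · · · · · · · · · · · ·
    · · · · · · · · · · · ·
    · · · · · · · · · · · ·
    · · · · · · · · · · · ·
    · · · · · · · · · · · ·
    · · · · · · · · · · · ·
    · · # # # # · · · · · ·
    · · · · # # · · · · · ·
    · · · · · · # · · · · ·
    · · · · · · · · · · · ·
    · · · · · · · · · · · ·
    · · · · · · · · · · · ·

Final: [[7,1],[6,2],[7,2],[5,3],[6,3],[7,3],[5,4],[6,4],[7,4],[4,5],[5,5],[6,5],[7,5],[3,6],[4,6],[5,6],[6,6],[3,7],[4,7],[5,7],[6,7],[2,8],[3,8],[4,8],[5,8],[6,8],[1,9],[2,9],[3,9],[4,9],[5,9],[6,9],[0,10],[1,10],[2,10],[3,10],[4,10],[5,10],[6,10],[5,11],[6,11]]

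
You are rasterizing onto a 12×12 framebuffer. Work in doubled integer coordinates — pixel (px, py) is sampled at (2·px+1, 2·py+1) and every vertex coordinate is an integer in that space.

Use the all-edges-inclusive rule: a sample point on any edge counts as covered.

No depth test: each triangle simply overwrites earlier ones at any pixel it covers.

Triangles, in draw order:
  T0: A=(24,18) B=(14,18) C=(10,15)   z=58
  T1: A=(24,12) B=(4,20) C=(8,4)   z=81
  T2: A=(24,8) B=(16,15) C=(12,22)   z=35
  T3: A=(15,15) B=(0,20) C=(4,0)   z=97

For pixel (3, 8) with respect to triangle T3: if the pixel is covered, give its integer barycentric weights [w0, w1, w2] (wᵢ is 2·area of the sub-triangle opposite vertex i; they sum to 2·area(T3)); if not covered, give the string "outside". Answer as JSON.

T0:
  2·area = 30
  edge (24, 18)→(14, 18): d=(-10,0) inclusive
  edge (14, 18)→(10, 15): d=(-4,-3) inclusive
  edge (10, 15)→(24, 18): d=(14,3) inclusive
    (6,8)@(13, 17): e=[10,1,19] → X
    (7,8)@(15, 17): e=[10,7,13] → X
    (8,8)@(17, 17): e=[10,13,7] → X
    (9,8)@(19, 17): e=[10,19,1] → X
    (10,8)@(21, 17): e=[10,25,-5] → .
    (6,9)@(13, 19): e=[-10,-7,47] → .
    (7,9)@(15, 19): e=[-10,-1,41] → .
    (8,9)@(17, 19): e=[-10,5,35] → .
    (9,9)@(19, 19): e=[-10,11,29] → .
  covered (4 px):
    . . . . . . . . . . . .
    . . . . . . . . . . . .
    . . . . . . . . . . . .
    . . . . . . . . . . . .
    . . . . . . . . . . . .
    . . . . . . . . . . . .
    . . . . . . . . . . . .
    . . . . . . . . . . . .
    . . . . . . X X X X . .
    . . . . . . . . . . . .
    . . . . . . . . . . . .
    . . . . . . . . . . . .
T1:
  2·area = 288
  edge (24, 12)→(4, 20): d=(-20,8) inclusive
  edge (4, 20)→(8, 4): d=(4,-16) inclusive
  edge (8, 4)→(24, 12): d=(16,8) inclusive
    (4,2)@(9, 5): e=[260,20,8] → X
    (5,2)@(11, 5): e=[244,52,-8] → .
    (4,3)@(9, 7): e=[220,28,40] → X
    (5,3)@(11, 7): e=[204,60,24] → X
    (6,3)@(13, 7): e=[188,92,8] → X
    (7,3)@(15, 7): e=[172,124,-8] → .
    (3,4)@(7, 9): e=[196,4,88] → X
    (7,4)@(15, 9): e=[132,132,24] → X
    (8,4)@(17, 9): e=[116,164,8] → X
    (9,4)@(19, 9): e=[100,196,-8] → .
    (3,5)@(7, 11): e=[156,12,120] → X
    (9,5)@(19, 11): e=[60,204,24] → X
  covered (36 px):
    . . . . . . . . . . . .
    . . . . . . . . . . . .
    . . . . X . . . . . . .
    . . . . X X X . . . . .
    . . . X X X X X X . . .
    . . . X X X X X X X X .
    . . . X X X X X X X X .
    . . . X X X X X . . . .
    . . X X X X . . . . . .
    . . X . . . . . . . . .
    . . . . . . . . . . . .
    . . . . . . . . . . . .
T2:
  2·area = 28  (B↔C swapped to make it positive)
  edge (24, 8)→(12, 22): d=(-12,14) inclusive
  edge (12, 22)→(16, 15): d=(4,-7) inclusive
  edge (16, 15)→(24, 8): d=(8,-7) inclusive
    (11,4)@(23, 9): e=[2,25,1] → X
    (10,5)@(21, 11): e=[6,19,3] → X
    (11,5)@(23, 11): e=[-22,33,17] → .
    (9,6)@(19, 13): e=[10,13,5] → X
    (10,6)@(21, 13): e=[-18,27,19] → .
    (8,7)@(17, 15): e=[14,7,7] → X
    (9,7)@(19, 15): e=[-14,21,21] → .
    (7,8)@(15, 17): e=[18,1,9] → X
    (8,8)@(17, 17): e=[-10,15,23] → .
    (7,9)@(15, 19): e=[-6,9,25] → .
  covered (5 px):
    . . . . . . . . . . . .
    . . . . . . . . . . . .
    . . . . . . . . . . . .
    . . . . . . . . . . . .
    . . . . . . . . . . . X
    . . . . . . . . . . X .
    . . . . . . . . . X . .
    . . . . . . . . X . . .
    . . . . . . . X . . . .
    . . . . . . . . . . . .
    . . . . . . . . . . . .
    . . . . . . . . . . . .
T3:
  2·area = 280
  edge (15, 15)→(0, 20): d=(-15,5) inclusive
  edge (0, 20)→(4, 0): d=(4,-20) inclusive
  edge (4, 0)→(15, 15): d=(11,15) inclusive
    (2,1)@(5, 3): e=[230,32,18] → X
    (3,1)@(7, 3): e=[220,72,-12] → .
    (1,2)@(3, 5): e=[210,0,70] → X  [on edge]
    (3,2)@(7, 5): e=[190,80,10] → X
    (4,2)@(9, 5): e=[180,120,-20] → .
    (1,3)@(3, 7): e=[180,8,92] → X
    (4,3)@(9, 7): e=[150,128,2] → X
    (5,3)@(11, 7): e=[140,168,-28] → .
    (1,4)@(3, 9): e=[150,16,114] → X
    (5,4)@(11, 9): e=[110,176,-6] → .
    (1,5)@(3, 11): e=[120,24,136] → X
    (5,5)@(11, 11): e=[80,184,16] → X
    (10,6)@(21, 13): e=[0,392,-112] → .  [on edge]
    (0,7)@(1, 15): e=[70,0,210] → X  [on edge]
    (7,7)@(15, 15): e=[0,280,0] → X  [on edge]
    (4,8)@(9, 17): e=[0,168,112] → X  [on edge]
    (1,9)@(3, 19): e=[0,56,224] → X  [on edge]
  covered (38 px):
    . . . . . . . . . . . .
    . . X . . . . . . . . .
    . X X X . . . . . . . .
    . X X X X . . . . . . .
    . X X X X . . . . . . .
    . X X X X X . . . . . .
    . X X X X X X . . . . .
    X X X X X X X X . . . .
    X X X X X . . . . . . .
    X X . . . . . . . . . .
    . . . . . . . . . . . .
    . . . . . . . . . . . .

Result: [128,142,10]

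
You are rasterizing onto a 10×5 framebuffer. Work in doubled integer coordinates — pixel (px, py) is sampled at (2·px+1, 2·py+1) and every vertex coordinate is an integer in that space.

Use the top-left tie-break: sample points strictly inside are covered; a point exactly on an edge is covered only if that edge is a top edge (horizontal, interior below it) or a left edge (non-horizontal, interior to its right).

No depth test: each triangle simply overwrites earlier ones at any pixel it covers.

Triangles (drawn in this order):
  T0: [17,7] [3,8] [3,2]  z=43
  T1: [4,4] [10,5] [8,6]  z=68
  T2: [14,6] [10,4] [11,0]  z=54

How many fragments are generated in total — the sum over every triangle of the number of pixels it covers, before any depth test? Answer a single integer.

T0:
  2·area = 84
  edge (17, 7)→(3, 8): d=(-14,1) right/bottom  bias=-1
  edge (3, 8)→(3, 2): d=(0,-6) top-left  bias=+0
  edge (3, 2)→(17, 7): d=(14,5) right/bottom  bias=-1
    (1,0)@(3, 1): e=[98,0,-14] → ·  [on edge]
    (1,1)@(3, 3): e=[70,0,14] → █  [on edge]
    (2,1)@(5, 3): e=[68,12,4] → █
    (3,1)@(7, 3): e=[66,24,-6] → ·
    (1,2)@(3, 5): e=[42,0,42] → █  [on edge]
    (3,2)@(7, 5): e=[38,24,22] → █
    (4,2)@(9, 5): e=[36,36,12] → █
    (5,2)@(11, 5): e=[34,48,2] → █
    (6,2)@(13, 5): e=[32,60,-8] → ·
    (1,3)@(3, 7): e=[14,0,70] → █  [on edge]
    (6,3)@(13, 7): e=[4,60,20] → █
    (7,3)@(15, 7): e=[2,72,10] → █
    (8,3)@(17, 7): e=[0,84,0] → ·  [on edge]
    (1,4)@(3, 9): e=[-14,0,98] → ·  [on edge]
  covered (14 px):
    · · · · · · · · · ·
    · █ █ · · · · · · ·
    · █ █ █ █ █ · · · ·
    · █ █ █ █ █ █ █ · ·
    · · · · · · · · · ·
T1:
  2·area = 8
  edge (4, 4)→(10, 5): d=(6,1) right/bottom  bias=-1
  edge (10, 5)→(8, 6): d=(-2,1) right/bottom  bias=-1
  edge (8, 6)→(4, 4): d=(-4,-2) top-left  bias=+0
    (3,2)@(7, 5): e=[3,3,2] → █
    (4,2)@(9, 5): e=[1,1,6] → █
    (5,2)@(11, 5): e=[-1,-1,10] → ·
    (3,3)@(7, 7): e=[15,-1,-6] → ·
    (4,3)@(9, 7): e=[13,-3,-2] → ·
  covered (2 px):
    · · · · · · · · · ·
    · · · · · · · · · ·
    · · · █ █ · · · · ·
    · · · · · · · · · ·
    · · · · · · · · · ·
T2:
  2·area = 18
  edge (14, 6)→(10, 4): d=(-4,-2) top-left  bias=+0
  edge (10, 4)→(11, 0): d=(1,-4) top-left  bias=+0
  edge (11, 0)→(14, 6): d=(3,6) right/bottom  bias=-1
    (5,0)@(11, 1): e=[14,1,3] → █
    (6,0)@(13, 1): e=[18,9,-9] → ·
    (5,1)@(11, 3): e=[6,3,9] → █
    (6,1)@(13, 3): e=[10,11,-3] → ·
    (5,2)@(11, 5): e=[-2,5,15] → ·
    (6,2)@(13, 5): e=[2,13,3] → █
    (7,2)@(15, 5): e=[6,21,-9] → ·
    (6,3)@(13, 7): e=[-6,15,9] → ·
  covered (3 px):
    · · · · · █ · · · ·
    · · · · · █ · · · ·
    · · · · · · █ · · ·
    · · · · · · · · · ·
    · · · · · · · · · ·

Answer: 19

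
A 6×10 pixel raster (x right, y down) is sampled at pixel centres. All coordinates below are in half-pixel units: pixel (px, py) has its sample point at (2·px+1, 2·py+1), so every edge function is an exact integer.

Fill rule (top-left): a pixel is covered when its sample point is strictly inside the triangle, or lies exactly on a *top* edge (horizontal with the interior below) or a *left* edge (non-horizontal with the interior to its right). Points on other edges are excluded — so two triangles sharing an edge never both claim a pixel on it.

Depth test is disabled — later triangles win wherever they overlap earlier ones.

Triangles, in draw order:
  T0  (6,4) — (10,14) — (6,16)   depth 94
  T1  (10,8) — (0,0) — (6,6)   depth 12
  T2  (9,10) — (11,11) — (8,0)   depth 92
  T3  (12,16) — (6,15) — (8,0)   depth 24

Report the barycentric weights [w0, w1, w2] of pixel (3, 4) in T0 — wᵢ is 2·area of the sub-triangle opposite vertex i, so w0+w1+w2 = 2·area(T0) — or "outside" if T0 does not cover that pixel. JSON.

T0:
  2·area = 48
  edge (6, 4)→(10, 14): d=(4,10) right/bottom  bias=-1
  edge (10, 14)→(6, 16): d=(-4,2) right/bottom  bias=-1
  edge (6, 16)→(6, 4): d=(0,-12) top-left  bias=+0
    (3,3)@(7, 7): e=[2,34,12] → #
    (4,3)@(9, 7): e=[-18,30,36] → ·
    (3,4)@(7, 9): e=[10,26,12] → #
    (4,4)@(9, 9): e=[-10,22,36] → ·
    (3,5)@(7, 11): e=[18,18,12] → #
    (4,5)@(9, 11): e=[-2,14,36] → ·
    (3,6)@(7, 13): e=[26,10,12] → #
    (4,6)@(9, 13): e=[6,6,36] → #
    (5,6)@(11, 13): e=[-14,2,60] → ·
    (3,7)@(7, 15): e=[34,2,12] → #
    (4,7)@(9, 15): e=[14,-2,36] → ·
    (3,8)@(7, 17): e=[42,-6,12] → ·
  covered (6 px):
    · · · · · ·
    · · · · · ·
    · · · · · ·
    · · · # · ·
    · · · # · ·
    · · · # · ·
    · · · # # ·
    · · · # · ·
    · · · · · ·
    · · · · · ·
T1:
  2·area = 12  (B↔C swapped to make it positive)
  edge (10, 8)→(6, 6): d=(-4,-2) top-left  bias=+0
  edge (6, 6)→(0, 0): d=(-6,-6) top-left  bias=+0
  edge (0, 0)→(10, 8): d=(10,8) right/bottom  bias=-1
    (0,0)@(1, 1): e=[10,0,2] → #  [on edge]
    (1,0)@(3, 1): e=[14,12,-14] → ·
    (0,1)@(1, 3): e=[2,-12,22] → ·
    (1,1)@(3, 3): e=[6,0,6] → #  [on edge]
    (2,1)@(5, 3): e=[10,12,-10] → ·
    (1,2)@(3, 5): e=[-2,-12,26] → ·
    (2,2)@(5, 5): e=[2,0,10] → #  [on edge]
    (3,2)@(7, 5): e=[6,12,-6] → ·
    (2,3)@(5, 7): e=[-6,-12,30] → ·
    (3,3)@(7, 7): e=[-2,0,14] → ·  [on edge]
    (4,4)@(9, 9): e=[-6,0,18] → ·  [on edge]
    (5,5)@(11, 11): e=[-10,0,22] → ·  [on edge]
  covered (3 px):
    # · · · · ·
    · # · · · ·
    · · # · · ·
    · · · · · ·
    · · · · · ·
    · · · · · ·
    · · · · · ·
    · · · · · ·
    · · · · · ·
    · · · · · ·
T2:
  2·area = 19  (B↔C swapped to make it positive)
  edge (9, 10)→(8, 0): d=(-1,-10) top-left  bias=+0
  edge (8, 0)→(11, 11): d=(3,11) right/bottom  bias=-1
  edge (11, 11)→(9, 10): d=(-2,-1) top-left  bias=+0
    (4,2)@(9, 5): e=[5,4,10] → #
    (5,2)@(11, 5): e=[25,-18,12] → ·
    (1,3)@(3, 7): e=[-57,76,0] → ·  [on edge]
    (4,3)@(9, 7): e=[3,10,6] → #
    (5,3)@(11, 7): e=[23,-12,8] → ·
    (3,4)@(7, 9): e=[-19,38,0] → ·  [on edge]
    (4,4)@(9, 9): e=[1,16,2] → #
    (5,4)@(11, 9): e=[21,-6,4] → ·
    (4,5)@(9, 11): e=[-1,22,-2] → ·
    (5,5)@(11, 11): e=[19,0,0] → ·  [on edge]
  covered (3 px):
    · · · · · ·
    · · · · · ·
    · · · · # ·
    · · · · # ·
    · · · · # ·
    · · · · · ·
    · · · · · ·
    · · · · · ·
    · · · · · ·
    · · · · · ·
T3:
  2·area = 92
  edge (12, 16)→(6, 15): d=(-6,-1) top-left  bias=+0
  edge (6, 15)→(8, 0): d=(2,-15) top-left  bias=+0
  edge (8, 0)→(12, 16): d=(4,16) right/bottom  bias=-1
    (4,2)@(9, 5): e=[63,25,4] → #
    (5,2)@(11, 5): e=[65,55,-28] → ·
    (4,3)@(9, 7): e=[51,29,12] → #
    (5,3)@(11, 7): e=[53,59,-20] → ·
    (3,4)@(7, 9): e=[37,3,52] → #
    (5,4)@(11, 9): e=[41,63,-12] → ·
    (3,5)@(7, 11): e=[25,7,60] → #
    (5,5)@(11, 11): e=[29,67,-4] → ·
    (3,6)@(7, 13): e=[13,11,68] → #
    (5,6)@(11, 13): e=[17,71,4] → #
    (3,7)@(7, 15): e=[1,15,76] → #
    (3,8)@(7, 17): e=[-11,19,84] → ·
  covered (12 px):
    · · · · · ·
    · · · · · ·
    · · · · # ·
    · · · · # ·
    · · · # # ·
    · · · # # ·
    · · · # # #
    · · · # # #
    · · · · · ·
    · · · · · ·

Answer: [26,12,10]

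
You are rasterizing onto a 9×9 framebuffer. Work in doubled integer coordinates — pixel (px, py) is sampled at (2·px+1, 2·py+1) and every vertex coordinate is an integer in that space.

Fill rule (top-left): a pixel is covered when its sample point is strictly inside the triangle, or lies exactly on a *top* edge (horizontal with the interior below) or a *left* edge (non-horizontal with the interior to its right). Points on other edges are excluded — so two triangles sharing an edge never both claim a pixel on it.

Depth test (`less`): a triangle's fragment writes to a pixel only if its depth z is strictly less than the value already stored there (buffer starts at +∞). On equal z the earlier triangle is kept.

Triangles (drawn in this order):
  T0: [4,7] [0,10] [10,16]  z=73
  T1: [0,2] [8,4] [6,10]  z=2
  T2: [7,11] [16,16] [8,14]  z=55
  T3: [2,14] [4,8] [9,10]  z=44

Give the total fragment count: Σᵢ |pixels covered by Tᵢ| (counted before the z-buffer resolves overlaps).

T0:
  2·area = 54  (B↔C swapped to make it positive)
  edge (4, 7)→(10, 16): d=(6,9) right/bottom  bias=-1
  edge (10, 16)→(0, 10): d=(-10,-6) top-left  bias=+0
  edge (0, 10)→(4, 7): d=(4,-3) top-left  bias=+0
    (1,4)@(3, 9): e=[21,28,5] → █
    (2,4)@(5, 9): e=[3,40,11] → █
    (3,4)@(7, 9): e=[-15,52,17] → ·
    (1,5)@(3, 11): e=[33,8,13] → █
    (3,5)@(7, 11): e=[-3,32,25] → ·
    (1,6)@(3, 13): e=[45,-12,21] → ·
    (2,6)@(5, 13): e=[27,0,27] → █  [on edge]
    (3,6)@(7, 13): e=[9,12,33] → █
    (4,6)@(9, 13): e=[-9,24,39] → ·
    (2,7)@(5, 15): e=[39,-20,35] → ·
    (3,7)@(7, 15): e=[21,-8,41] → ·
    (4,7)@(9, 15): e=[3,4,47] → █
  covered (7 px):
    · · · · · · · · ·
    · · · · · · · · ·
    · · · · · · · · ·
    · · · · · · · · ·
    · █ █ · · · · · ·
    · █ █ · · · · · ·
    · · █ █ · · · · ·
    · · · · █ · · · ·
    · · · · · · · · ·
T1:
  2·area = 52
  edge (0, 2)→(8, 4): d=(8,2) right/bottom  bias=-1
  edge (8, 4)→(6, 10): d=(-2,6) right/bottom  bias=-1
  edge (6, 10)→(0, 2): d=(-6,-8) top-left  bias=+0
    (4,0)@(9, 1): e=[-26,0,78] → ·  [on edge]
    (0,1)@(1, 3): e=[6,44,2] → █
    (1,1)@(3, 3): e=[2,32,18] → █
    (2,1)@(5, 3): e=[-2,20,34] → ·
    (0,2)@(1, 5): e=[22,40,-10] → ·
    (1,2)@(3, 5): e=[18,28,6] → █
    (2,2)@(5, 5): e=[14,16,22] → █
    (3,2)@(7, 5): e=[10,4,38] → █
    (4,2)@(9, 5): e=[6,-8,54] → ·
    (1,3)@(3, 7): e=[34,24,-6] → ·
    (2,3)@(5, 7): e=[30,12,10] → █
    (3,3)@(7, 7): e=[26,0,26] → ·  [on edge]
    (2,6)@(5, 13): e=[78,0,-26] → ·  [on edge]
  covered (6 px):
    · · · · · · · · ·
    █ █ · · · · · · ·
    · █ █ █ · · · · ·
    · · █ · · · · · ·
    · · · · · · · · ·
    · · · · · · · · ·
    · · · · · · · · ·
    · · · · · · · · ·
    · · · · · · · · ·
T2:
  2·area = 22
  edge (7, 11)→(16, 16): d=(9,5) right/bottom  bias=-1
  edge (16, 16)→(8, 14): d=(-8,-2) top-left  bias=+0
  edge (8, 14)→(7, 11): d=(-1,-3) top-left  bias=+0
    (2,2)@(5, 5): e=[-44,66,0] → ·  [on edge]
    (3,5)@(7, 11): e=[0,22,0] → ·  [on edge]
    (4,6)@(9, 13): e=[8,10,4] → █
    (5,6)@(11, 13): e=[-2,14,10] → ·
    (4,7)@(9, 15): e=[26,-6,2] → ·
    (6,7)@(13, 15): e=[6,2,14] → █
    (7,7)@(15, 15): e=[-4,6,20] → ·
    (4,8)@(9, 17): e=[44,-22,0] → ·  [on edge]
    (6,8)@(13, 17): e=[24,-14,12] → ·
  covered (2 px):
    · · · · · · · · ·
    · · · · · · · · ·
    · · · · · · · · ·
    · · · · · · · · ·
    · · · · · · · · ·
    · · · · · · · · ·
    · · · · █ · · · ·
    · · · · · · █ · ·
    · · · · · · · · ·
T3:
  2·area = 34
  edge (2, 14)→(4, 8): d=(2,-6) top-left  bias=+0
  edge (4, 8)→(9, 10): d=(5,2) right/bottom  bias=-1
  edge (9, 10)→(2, 14): d=(-7,4) right/bottom  bias=-1
    (2,2)@(5, 5): e=[0,-17,51] → ·  [on edge]
    (2,4)@(5, 9): e=[8,3,23] → █
    (3,4)@(7, 9): e=[20,-1,15] → ·
    (1,5)@(3, 11): e=[0,17,17] → █  [on edge]
    (3,5)@(7, 11): e=[24,9,1] → █
    (4,5)@(9, 11): e=[36,5,-7] → ·
    (1,6)@(3, 13): e=[4,27,3] → █
    (2,6)@(5, 13): e=[16,23,-5] → ·
    (3,6)@(7, 13): e=[28,19,-13] → ·
    (1,7)@(3, 15): e=[8,37,-11] → ·
    (0,8)@(1, 17): e=[0,51,-17] → ·  [on edge]
  covered (5 px):
    · · · · · · · · ·
    · · · · · · · · ·
    · · · · · · · · ·
    · · · · · · · · ·
    · · █ · · · · · ·
    · █ █ █ · · · · ·
    · █ · · · · · · ·
    · · · · · · · · ·
    · · · · · · · · ·

Result: 20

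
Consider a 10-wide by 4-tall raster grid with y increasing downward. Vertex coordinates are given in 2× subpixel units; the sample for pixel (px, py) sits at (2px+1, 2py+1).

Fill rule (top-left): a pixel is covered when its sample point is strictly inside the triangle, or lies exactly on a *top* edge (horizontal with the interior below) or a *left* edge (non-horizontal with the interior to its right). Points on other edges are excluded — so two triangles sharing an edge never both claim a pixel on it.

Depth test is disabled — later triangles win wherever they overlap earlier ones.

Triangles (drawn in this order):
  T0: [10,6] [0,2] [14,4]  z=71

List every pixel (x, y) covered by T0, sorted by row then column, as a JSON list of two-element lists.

T0:
  2·area = 36
  edge (10, 6)→(0, 2): d=(-10,-4) top-left  bias=+0
  edge (0, 2)→(14, 4): d=(14,2) right/bottom  bias=-1
  edge (14, 4)→(10, 6): d=(-4,2) right/bottom  bias=-1
    (1,1)@(3, 3): e=[2,8,26] → #
    (2,1)@(5, 3): e=[10,4,22] → #
    (3,1)@(7, 3): e=[18,0,18] → ·  [on edge]
    (1,2)@(3, 5): e=[-18,36,18] → ·
    (2,2)@(5, 5): e=[-10,32,14] → ·
    (4,2)@(9, 5): e=[6,24,6] → #
    (5,2)@(11, 5): e=[14,20,2] → #
    (6,2)@(13, 5): e=[22,16,-2] → ·
    (4,3)@(9, 7): e=[-14,52,-2] → ·
    (5,3)@(11, 7): e=[-6,48,-6] → ·
  covered (4 px):
    · · · · · · · · · ·
    · # # · · · · · · ·
    · · · · # # · · · ·
    · · · · · · · · · ·

Answer: [[1,1],[2,1],[4,2],[5,2]]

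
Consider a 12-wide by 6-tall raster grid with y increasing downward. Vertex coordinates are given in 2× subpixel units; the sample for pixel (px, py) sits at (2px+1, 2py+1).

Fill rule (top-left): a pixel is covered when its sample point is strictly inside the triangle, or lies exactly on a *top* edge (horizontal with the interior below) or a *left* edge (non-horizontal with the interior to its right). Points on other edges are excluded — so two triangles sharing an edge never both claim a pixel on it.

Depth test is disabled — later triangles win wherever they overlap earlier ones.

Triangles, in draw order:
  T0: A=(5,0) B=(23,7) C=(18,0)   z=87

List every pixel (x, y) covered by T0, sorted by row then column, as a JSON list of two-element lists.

T0:
  2·area = 91  (B↔C swapped to make it positive)
  edge (5, 0)→(18, 0): d=(13,0) top-left  bias=+0
  edge (18, 0)→(23, 7): d=(5,7) right/bottom  bias=-1
  edge (23, 7)→(5, 0): d=(-18,-7) top-left  bias=+0
    (4,0)@(9, 1): e=[13,68,10] → X
    (5,0)@(11, 1): e=[13,54,24] → X
    (6,0)@(13, 1): e=[13,40,38] → X
    (7,0)@(15, 1): e=[13,26,52] → X
    (8,0)@(17, 1): e=[13,12,66] → X
    (9,0)@(19, 1): e=[13,-2,80] → .
    (4,1)@(9, 3): e=[39,78,-26] → .
    (5,1)@(11, 3): e=[39,64,-12] → .
    (6,1)@(13, 3): e=[39,50,2] → X
    (9,1)@(19, 3): e=[39,8,44] → X
    (10,1)@(21, 3): e=[39,-6,58] → .
    (6,2)@(13, 5): e=[65,60,-34] → .
    (11,3)@(23, 7): e=[91,0,0] → .  [on edge]
  covered (11 px):
    . . . . X X X X X . . .
    . . . . . . X X X X . .
    . . . . . . . . . X X .
    . . . . . . . . . . . .
    . . . . . . . . . . . .
    . . . . . . . . . . . .

Answer: [[4,0],[5,0],[6,0],[7,0],[8,0],[6,1],[7,1],[8,1],[9,1],[9,2],[10,2]]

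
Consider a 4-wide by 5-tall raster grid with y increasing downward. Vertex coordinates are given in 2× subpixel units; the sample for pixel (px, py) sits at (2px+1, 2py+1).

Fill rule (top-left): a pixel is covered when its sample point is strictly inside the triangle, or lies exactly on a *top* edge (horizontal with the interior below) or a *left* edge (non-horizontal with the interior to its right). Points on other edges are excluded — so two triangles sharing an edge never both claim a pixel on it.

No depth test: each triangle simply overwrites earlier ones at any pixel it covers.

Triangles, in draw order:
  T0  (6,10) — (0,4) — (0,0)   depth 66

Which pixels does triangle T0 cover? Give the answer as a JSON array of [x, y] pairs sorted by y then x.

T0:
  2·area = 24
  edge (6, 10)→(0, 4): d=(-6,-6) top-left  bias=+0
  edge (0, 4)→(0, 0): d=(0,-4) top-left  bias=+0
  edge (0, 0)→(6, 10): d=(6,10) right/bottom  bias=-1
    (0,1)@(1, 3): e=[12,4,8] → X
    (1,1)@(3, 3): e=[24,12,-12] → .
    (0,2)@(1, 5): e=[0,4,20] → X  [on edge]
    (1,2)@(3, 5): e=[12,12,0] → .  [on edge]
    (0,3)@(1, 7): e=[-12,4,32] → .
    (1,3)@(3, 7): e=[0,12,12] → X  [on edge]
    (2,3)@(5, 7): e=[12,20,-8] → .
    (1,4)@(3, 9): e=[-12,12,24] → .
    (2,4)@(5, 9): e=[0,20,4] → X  [on edge]
    (3,4)@(7, 9): e=[12,28,-16] → .
  covered (4 px):
    . . . .
    X . . .
    X . . .
    . X . .
    . . X .

Answer: [[0,1],[0,2],[1,3],[2,4]]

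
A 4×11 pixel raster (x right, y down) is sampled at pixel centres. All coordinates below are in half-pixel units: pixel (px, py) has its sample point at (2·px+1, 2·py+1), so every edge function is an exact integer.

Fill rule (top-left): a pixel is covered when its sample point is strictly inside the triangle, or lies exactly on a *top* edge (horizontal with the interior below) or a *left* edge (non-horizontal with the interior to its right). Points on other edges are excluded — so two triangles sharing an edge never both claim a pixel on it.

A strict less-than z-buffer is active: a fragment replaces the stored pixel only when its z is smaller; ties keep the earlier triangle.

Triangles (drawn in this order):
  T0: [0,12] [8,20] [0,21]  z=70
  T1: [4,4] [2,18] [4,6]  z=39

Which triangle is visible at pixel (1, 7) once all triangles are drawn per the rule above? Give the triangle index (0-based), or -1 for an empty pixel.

T0:
  2·area = 72
  edge (0, 12)→(8, 20): d=(8,8) right/bottom  bias=-1
  edge (8, 20)→(0, 21): d=(-8,1) right/bottom  bias=-1
  edge (0, 21)→(0, 12): d=(0,-9) top-left  bias=+0
    (0,6)@(1, 13): e=[0,63,9] → ·  [on edge]
    (0,7)@(1, 15): e=[16,47,9] → █
    (1,7)@(3, 15): e=[0,45,27] → ·  [on edge]
    (0,8)@(1, 17): e=[32,31,9] → █
    (1,8)@(3, 17): e=[16,29,27] → █
    (2,8)@(5, 17): e=[0,27,45] → ·  [on edge]
    (0,9)@(1, 19): e=[48,15,9] → █
    (2,9)@(5, 19): e=[16,11,45] → █
    (3,9)@(7, 19): e=[0,9,63] → ·  [on edge]
    (0,10)@(1, 21): e=[64,-1,9] → ·
    (1,10)@(3, 21): e=[48,-3,27] → ·
    (2,10)@(5, 21): e=[32,-5,45] → ·
  covered (6 px):
    · · · ·
    · · · ·
    · · · ·
    · · · ·
    · · · ·
    · · · ·
    · · · ·
    █ · · ·
    █ █ · ·
    █ █ █ ·
    · · · ·
T1:
  2·area = 4  (B↔C swapped to make it positive)
  edge (4, 4)→(4, 6): d=(0,2) right/bottom  bias=-1
  edge (4, 6)→(2, 18): d=(-2,12) right/bottom  bias=-1
  edge (2, 18)→(4, 4): d=(2,-14) top-left  bias=+0
    (1,5)@(3, 11): e=[2,2,0] → █  [on edge]
    (2,5)@(5, 11): e=[-2,-22,28] → ·
    (1,6)@(3, 13): e=[2,-2,4] → ·
  covered (1 px):
    · · · ·
    · · · ·
    · · · ·
    · · · ·
    · · · ·
    · █ · ·
    · · · ·
    · · · ·
    · · · ·
    · · · ·
    · · · ·

Z-buffer (winner per pixel, '.' = empty):
  . . . .
  . . . .
  . . . .
  . . . .
  . . . .
  . 1 . .
  . . . .
  0 . . .
  0 0 . .
  0 0 0 .
  . . . .

Final: -1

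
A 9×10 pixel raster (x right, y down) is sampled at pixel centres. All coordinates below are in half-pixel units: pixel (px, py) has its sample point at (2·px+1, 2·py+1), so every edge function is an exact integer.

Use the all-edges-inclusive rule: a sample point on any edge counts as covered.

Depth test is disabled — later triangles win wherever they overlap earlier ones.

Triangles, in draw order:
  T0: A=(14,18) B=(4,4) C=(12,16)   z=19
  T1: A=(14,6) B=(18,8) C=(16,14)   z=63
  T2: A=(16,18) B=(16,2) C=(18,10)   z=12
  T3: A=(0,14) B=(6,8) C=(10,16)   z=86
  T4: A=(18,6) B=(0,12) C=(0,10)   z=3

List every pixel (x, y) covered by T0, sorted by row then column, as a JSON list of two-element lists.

T0:
  2·area = 8  (B↔C swapped to make it positive)
  edge (14, 18)→(12, 16): d=(-2,-2) inclusive
  edge (12, 16)→(4, 4): d=(-8,-12) inclusive
  edge (4, 4)→(14, 18): d=(10,14) inclusive
    (0,2)@(1, 5): e=[0,-44,52] → ·  [on edge]
    (1,3)@(3, 7): e=[0,-36,44] → ·  [on edge]
    (2,4)@(5, 9): e=[0,-28,36] → ·  [on edge]
    (3,5)@(7, 11): e=[0,-20,28] → ·  [on edge]
    (4,5)@(9, 11): e=[4,4,0] → #  [on edge]
    (5,5)@(11, 11): e=[8,28,-28] → ·
    (4,6)@(9, 13): e=[0,-12,20] → ·  [on edge]
    (5,7)@(11, 15): e=[0,-4,12] → ·  [on edge]
    (6,8)@(13, 17): e=[0,4,4] → #  [on edge]
    (7,8)@(15, 17): e=[4,28,-24] → ·
    (6,9)@(13, 19): e=[-4,-12,24] → ·
    (7,9)@(15, 19): e=[0,12,-4] → ·  [on edge]
  covered (2 px):
    · · · · · · · · ·
    · · · · · · · · ·
    · · · · · · · · ·
    · · · · · · · · ·
    · · · · · · · · ·
    · · · · # · · · ·
    · · · · · · · · ·
    · · · · · · · · ·
    · · · · · · # · ·
    · · · · · · · · ·
T1:
  2·area = 28
  edge (14, 6)→(18, 8): d=(4,2) inclusive
  edge (18, 8)→(16, 14): d=(-2,6) inclusive
  edge (16, 14)→(14, 6): d=(-2,-8) inclusive
    (7,3)@(15, 7): e=[2,20,6] → #
    (8,3)@(17, 7): e=[-2,8,22] → ·
    (7,4)@(15, 9): e=[10,16,2] → #
    (8,4)@(17, 9): e=[6,4,18] → #
    (7,5)@(15, 11): e=[18,12,-2] → ·
    (8,5)@(17, 11): e=[14,0,14] → #  [on edge]
    (8,6)@(17, 13): e=[22,-4,10] → ·
    (7,8)@(15, 17): e=[42,0,-14] → ·  [on edge]
  covered (4 px):
    · · · · · · · · ·
    · · · · · · · · ·
    · · · · · · · · ·
    · · · · · · · # ·
    · · · · · · · # #
    · · · · · · · · #
    · · · · · · · · ·
    · · · · · · · · ·
    · · · · · · · · ·
    · · · · · · · · ·
T2:
  2·area = 32
  edge (16, 18)→(16, 2): d=(0,-16) inclusive
  edge (16, 2)→(18, 10): d=(2,8) inclusive
  edge (18, 10)→(16, 18): d=(-2,8) inclusive
    (8,3)@(17, 7): e=[16,2,14] → #
    (8,4)@(17, 9): e=[16,6,10] → #
    (8,5)@(17, 11): e=[16,10,6] → #
    (8,6)@(17, 13): e=[16,14,2] → #
    (8,7)@(17, 15): e=[16,18,-2] → ·
  covered (4 px):
    · · · · · · · · ·
    · · · · · · · · ·
    · · · · · · · · ·
    · · · · · · · · #
    · · · · · · · · #
    · · · · · · · · #
    · · · · · · · · #
    · · · · · · · · ·
    · · · · · · · · ·
    · · · · · · · · ·
T3:
  2·area = 72
  edge (0, 14)→(6, 8): d=(6,-6) inclusive
  edge (6, 8)→(10, 16): d=(4,8) inclusive
  edge (10, 16)→(0, 14): d=(-10,-2) inclusive
    (6,0)@(13, 1): e=[0,-84,156] → ·  [on edge]
    (5,1)@(11, 3): e=[0,-60,132] → ·  [on edge]
    (4,2)@(9, 5): e=[0,-36,108] → ·  [on edge]
    (3,3)@(7, 7): e=[0,-12,84] → ·  [on edge]
    (2,4)@(5, 9): e=[0,12,60] → #  [on edge]
    (3,4)@(7, 9): e=[12,-4,64] → ·
    (1,5)@(3, 11): e=[0,36,36] → #  [on edge]
    (3,5)@(7, 11): e=[24,4,44] → #
    (4,5)@(9, 11): e=[36,-12,48] → ·
    (0,6)@(1, 13): e=[0,60,12] → #  [on edge]
    (4,6)@(9, 13): e=[48,-4,28] → ·
    (0,7)@(1, 15): e=[12,68,-8] → ·
    (2,7)@(5, 15): e=[36,36,0] → #  [on edge]
    (7,8)@(15, 17): e=[108,-36,0] → ·  [on edge]
  covered (11 px):
    · · · · · · · · ·
    · · · · · · · · ·
    · · · · · · · · ·
    · · · · · · · · ·
    · · # · · · · · ·
    · # # # · · · · ·
    # # # # · · · · ·
    · · # # # · · · ·
    · · · · · · · · ·
    · · · · · · · · ·
T4:
  2·area = 36
  edge (18, 6)→(0, 12): d=(-18,6) inclusive
  edge (0, 12)→(0, 10): d=(0,-2) inclusive
  edge (0, 10)→(18, 6): d=(18,-4) inclusive
    (7,3)@(15, 7): e=[0,30,6] → #  [on edge]
    (8,3)@(17, 7): e=[-12,34,14] → ·
    (2,4)@(5, 9): e=[24,10,2] → #
    (3,4)@(7, 9): e=[12,14,10] → #
    (4,4)@(9, 9): e=[0,18,18] → #  [on edge]
    (5,4)@(11, 9): e=[-12,22,26] → ·
    (7,4)@(15, 9): e=[-36,30,42] → ·
    (0,5)@(1, 11): e=[12,2,22] → #
    (1,5)@(3, 11): e=[0,6,30] → #  [on edge]
    (2,5)@(5, 11): e=[-12,10,38] → ·
    (3,5)@(7, 11): e=[-24,14,46] → ·
    (4,5)@(9, 11): e=[-36,18,54] → ·
  covered (6 px):
    · · · · · · · · ·
    · · · · · · · · ·
    · · · · · · · · ·
    · · · · · · · # ·
    · · # # # · · · ·
    # # · · · · · · ·
    · · · · · · · · ·
    · · · · · · · · ·
    · · · · · · · · ·
    · · · · · · · · ·

Final: [[4,5],[6,8]]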